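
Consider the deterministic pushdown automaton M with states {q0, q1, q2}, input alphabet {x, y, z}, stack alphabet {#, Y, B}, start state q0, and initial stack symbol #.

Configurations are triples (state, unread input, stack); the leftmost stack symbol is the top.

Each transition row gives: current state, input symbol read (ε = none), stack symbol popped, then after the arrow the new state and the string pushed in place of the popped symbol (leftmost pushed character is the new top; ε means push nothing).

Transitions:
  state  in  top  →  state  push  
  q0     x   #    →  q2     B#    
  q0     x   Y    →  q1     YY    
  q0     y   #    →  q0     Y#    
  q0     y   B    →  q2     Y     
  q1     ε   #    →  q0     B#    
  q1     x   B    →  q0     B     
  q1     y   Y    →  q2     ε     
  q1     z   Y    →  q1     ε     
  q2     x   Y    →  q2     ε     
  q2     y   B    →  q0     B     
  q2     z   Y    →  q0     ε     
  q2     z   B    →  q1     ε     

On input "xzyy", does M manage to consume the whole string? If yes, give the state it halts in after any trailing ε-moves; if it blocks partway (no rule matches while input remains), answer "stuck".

stuck

(q0, xzyy, #)
  read x, top #: go to q2, push B# → (q2, zyy, B#)
  read z, top B: go to q1, push ε → (q1, yy, #)
  ε-move, top #: go to q0, push B# → (q0, yy, B#)
  read y, top B: go to q2, push Y → (q2, y, Y#)
No transition for (q2, y, top Y); M blocks with input y remaining.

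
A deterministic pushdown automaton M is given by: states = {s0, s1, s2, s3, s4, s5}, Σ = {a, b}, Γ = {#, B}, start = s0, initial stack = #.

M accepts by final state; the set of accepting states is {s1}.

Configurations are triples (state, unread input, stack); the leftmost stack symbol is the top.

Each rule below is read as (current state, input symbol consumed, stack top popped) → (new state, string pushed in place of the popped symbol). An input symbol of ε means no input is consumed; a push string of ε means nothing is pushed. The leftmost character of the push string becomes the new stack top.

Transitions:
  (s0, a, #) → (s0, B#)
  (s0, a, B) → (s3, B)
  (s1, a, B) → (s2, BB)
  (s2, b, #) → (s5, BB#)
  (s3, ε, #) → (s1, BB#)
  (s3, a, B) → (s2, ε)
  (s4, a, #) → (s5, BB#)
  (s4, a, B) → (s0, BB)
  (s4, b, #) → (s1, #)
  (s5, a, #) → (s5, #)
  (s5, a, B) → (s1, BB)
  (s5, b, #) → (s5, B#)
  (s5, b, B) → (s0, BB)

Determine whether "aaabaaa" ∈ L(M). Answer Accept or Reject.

(s0, aaabaaa, #)
  read a, top #: go to s0, push B# → (s0, aabaaa, B#)
  read a, top B: go to s3, push B → (s3, abaaa, B#)
  read a, top B: go to s2, push ε → (s2, baaa, #)
  read b, top #: go to s5, push BB# → (s5, aaa, BB#)
  read a, top B: go to s1, push BB → (s1, aa, BBB#)
  read a, top B: go to s2, push BB → (s2, a, BBBB#)
No transition applies at (s2, a, BBBB#); input not fully consumed.

Reject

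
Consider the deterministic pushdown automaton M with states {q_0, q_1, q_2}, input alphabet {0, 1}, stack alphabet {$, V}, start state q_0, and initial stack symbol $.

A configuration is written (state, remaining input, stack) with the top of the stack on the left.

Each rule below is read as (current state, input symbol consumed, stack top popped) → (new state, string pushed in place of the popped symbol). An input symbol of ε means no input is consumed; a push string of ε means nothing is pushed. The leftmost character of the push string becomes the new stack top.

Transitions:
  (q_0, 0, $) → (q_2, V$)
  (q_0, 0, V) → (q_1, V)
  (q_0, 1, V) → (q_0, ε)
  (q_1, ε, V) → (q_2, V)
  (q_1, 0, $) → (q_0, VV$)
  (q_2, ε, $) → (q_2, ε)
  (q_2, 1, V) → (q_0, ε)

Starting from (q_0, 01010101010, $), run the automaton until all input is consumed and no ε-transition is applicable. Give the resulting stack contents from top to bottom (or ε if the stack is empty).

(q_0, 01010101010, $) ⊢ (q_2, 1010101010, V$) ⊢ (q_0, 010101010, $) ⊢ (q_2, 10101010, V$) ⊢ (q_0, 0101010, $) ⊢ (q_2, 101010, V$) ⊢ (q_0, 01010, $) ⊢ (q_2, 1010, V$) ⊢ (q_0, 010, $) ⊢ (q_2, 10, V$) ⊢ (q_0, 0, $) ⊢ (q_2, ε, V$)
All input consumed in state q_2 with stack V$.

V$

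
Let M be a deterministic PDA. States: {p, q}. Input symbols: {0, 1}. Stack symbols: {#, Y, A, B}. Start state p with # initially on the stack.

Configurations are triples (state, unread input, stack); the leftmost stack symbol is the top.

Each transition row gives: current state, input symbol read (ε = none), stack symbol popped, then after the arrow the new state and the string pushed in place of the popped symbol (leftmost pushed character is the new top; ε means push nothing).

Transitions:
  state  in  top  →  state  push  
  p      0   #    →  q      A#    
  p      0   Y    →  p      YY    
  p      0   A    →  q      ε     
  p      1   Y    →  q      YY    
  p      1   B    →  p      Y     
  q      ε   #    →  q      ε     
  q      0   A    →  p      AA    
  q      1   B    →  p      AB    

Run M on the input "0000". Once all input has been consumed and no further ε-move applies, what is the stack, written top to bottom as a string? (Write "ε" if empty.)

AA#

(p, 0000, #)
  read 0, top #: go to q, push A# → (q, 000, A#)
  read 0, top A: go to p, push AA → (p, 00, AA#)
  read 0, top A: go to q, push ε → (q, 0, A#)
  read 0, top A: go to p, push AA → (p, ε, AA#)
All input consumed in state p with stack AA#.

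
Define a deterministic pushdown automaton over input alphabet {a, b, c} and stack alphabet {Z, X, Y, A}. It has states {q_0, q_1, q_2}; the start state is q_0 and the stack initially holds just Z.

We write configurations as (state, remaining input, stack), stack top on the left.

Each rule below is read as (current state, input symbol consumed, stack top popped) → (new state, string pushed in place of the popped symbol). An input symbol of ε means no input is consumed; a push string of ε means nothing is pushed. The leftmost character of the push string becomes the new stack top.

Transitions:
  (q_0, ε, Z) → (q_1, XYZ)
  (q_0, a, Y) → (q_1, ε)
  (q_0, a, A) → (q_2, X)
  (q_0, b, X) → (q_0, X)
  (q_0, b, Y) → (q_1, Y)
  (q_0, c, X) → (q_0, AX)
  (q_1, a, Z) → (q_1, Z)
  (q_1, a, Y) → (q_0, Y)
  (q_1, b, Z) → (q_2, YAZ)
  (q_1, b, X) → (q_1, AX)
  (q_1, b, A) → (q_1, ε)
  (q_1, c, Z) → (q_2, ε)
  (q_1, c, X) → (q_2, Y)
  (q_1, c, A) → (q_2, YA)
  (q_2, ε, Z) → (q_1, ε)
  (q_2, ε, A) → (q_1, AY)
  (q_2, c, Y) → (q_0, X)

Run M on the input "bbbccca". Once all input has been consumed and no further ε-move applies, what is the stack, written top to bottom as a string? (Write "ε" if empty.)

XXAXYZ

(q_0, bbbccca, Z)
  ε-move, top Z: go to q_1, push XYZ → (q_1, bbbccca, XYZ)
  read b, top X: go to q_1, push AX → (q_1, bbccca, AXYZ)
  read b, top A: go to q_1, push ε → (q_1, bccca, XYZ)
  read b, top X: go to q_1, push AX → (q_1, ccca, AXYZ)
  read c, top A: go to q_2, push YA → (q_2, cca, YAXYZ)
  read c, top Y: go to q_0, push X → (q_0, ca, XAXYZ)
  read c, top X: go to q_0, push AX → (q_0, a, AXAXYZ)
  read a, top A: go to q_2, push X → (q_2, ε, XXAXYZ)
All input consumed in state q_2 with stack XXAXYZ.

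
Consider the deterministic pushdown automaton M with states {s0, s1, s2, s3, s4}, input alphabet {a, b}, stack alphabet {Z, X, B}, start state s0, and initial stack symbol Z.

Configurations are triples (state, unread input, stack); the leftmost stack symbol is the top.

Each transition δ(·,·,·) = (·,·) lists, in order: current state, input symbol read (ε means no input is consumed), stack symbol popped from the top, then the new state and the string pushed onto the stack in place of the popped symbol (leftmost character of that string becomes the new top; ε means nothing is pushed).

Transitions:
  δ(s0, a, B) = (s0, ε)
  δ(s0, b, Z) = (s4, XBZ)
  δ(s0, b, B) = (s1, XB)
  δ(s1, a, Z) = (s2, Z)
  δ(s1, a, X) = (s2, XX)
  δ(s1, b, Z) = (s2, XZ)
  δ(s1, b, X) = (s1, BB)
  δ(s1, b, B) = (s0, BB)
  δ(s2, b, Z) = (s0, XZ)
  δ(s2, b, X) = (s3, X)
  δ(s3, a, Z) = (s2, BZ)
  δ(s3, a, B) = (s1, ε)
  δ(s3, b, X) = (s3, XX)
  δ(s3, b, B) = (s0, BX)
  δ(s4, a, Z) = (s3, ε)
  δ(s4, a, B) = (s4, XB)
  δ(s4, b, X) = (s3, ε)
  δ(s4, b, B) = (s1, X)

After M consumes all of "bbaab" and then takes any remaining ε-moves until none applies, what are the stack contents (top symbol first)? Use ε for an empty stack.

XZ

(s0, bbaab, Z)
  read b, top Z: go to s4, push XBZ → (s4, baab, XBZ)
  read b, top X: go to s3, push ε → (s3, aab, BZ)
  read a, top B: go to s1, push ε → (s1, ab, Z)
  read a, top Z: go to s2, push Z → (s2, b, Z)
  read b, top Z: go to s0, push XZ → (s0, ε, XZ)
All input consumed in state s0 with stack XZ.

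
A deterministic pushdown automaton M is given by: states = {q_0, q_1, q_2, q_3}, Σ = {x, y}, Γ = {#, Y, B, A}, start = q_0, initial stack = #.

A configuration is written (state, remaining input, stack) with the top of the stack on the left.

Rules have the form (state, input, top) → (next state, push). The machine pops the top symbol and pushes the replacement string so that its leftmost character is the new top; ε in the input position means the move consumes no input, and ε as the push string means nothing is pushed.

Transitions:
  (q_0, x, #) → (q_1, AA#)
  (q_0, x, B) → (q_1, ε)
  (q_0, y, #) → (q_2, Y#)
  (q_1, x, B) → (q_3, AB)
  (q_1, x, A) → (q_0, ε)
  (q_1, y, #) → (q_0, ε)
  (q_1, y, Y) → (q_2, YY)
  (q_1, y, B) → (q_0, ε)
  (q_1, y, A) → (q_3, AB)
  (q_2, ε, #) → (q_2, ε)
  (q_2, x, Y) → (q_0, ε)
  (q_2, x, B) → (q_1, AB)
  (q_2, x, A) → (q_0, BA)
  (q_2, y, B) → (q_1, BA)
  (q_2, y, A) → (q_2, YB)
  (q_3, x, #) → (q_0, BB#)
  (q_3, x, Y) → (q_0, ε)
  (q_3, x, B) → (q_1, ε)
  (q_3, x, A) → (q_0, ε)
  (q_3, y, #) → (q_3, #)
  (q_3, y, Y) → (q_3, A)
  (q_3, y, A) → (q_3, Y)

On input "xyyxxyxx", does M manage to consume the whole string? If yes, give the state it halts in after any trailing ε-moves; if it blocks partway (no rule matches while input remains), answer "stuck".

q_1

(q_0, xyyxxyxx, #)
  read x, top #: go to q_1, push AA# → (q_1, yyxxyxx, AA#)
  read y, top A: go to q_3, push AB → (q_3, yxxyxx, ABA#)
  read y, top A: go to q_3, push Y → (q_3, xxyxx, YBA#)
  read x, top Y: go to q_0, push ε → (q_0, xyxx, BA#)
  read x, top B: go to q_1, push ε → (q_1, yxx, A#)
  read y, top A: go to q_3, push AB → (q_3, xx, AB#)
  read x, top A: go to q_0, push ε → (q_0, x, B#)
  read x, top B: go to q_1, push ε → (q_1, ε, #)
All input consumed; M is in state q_1.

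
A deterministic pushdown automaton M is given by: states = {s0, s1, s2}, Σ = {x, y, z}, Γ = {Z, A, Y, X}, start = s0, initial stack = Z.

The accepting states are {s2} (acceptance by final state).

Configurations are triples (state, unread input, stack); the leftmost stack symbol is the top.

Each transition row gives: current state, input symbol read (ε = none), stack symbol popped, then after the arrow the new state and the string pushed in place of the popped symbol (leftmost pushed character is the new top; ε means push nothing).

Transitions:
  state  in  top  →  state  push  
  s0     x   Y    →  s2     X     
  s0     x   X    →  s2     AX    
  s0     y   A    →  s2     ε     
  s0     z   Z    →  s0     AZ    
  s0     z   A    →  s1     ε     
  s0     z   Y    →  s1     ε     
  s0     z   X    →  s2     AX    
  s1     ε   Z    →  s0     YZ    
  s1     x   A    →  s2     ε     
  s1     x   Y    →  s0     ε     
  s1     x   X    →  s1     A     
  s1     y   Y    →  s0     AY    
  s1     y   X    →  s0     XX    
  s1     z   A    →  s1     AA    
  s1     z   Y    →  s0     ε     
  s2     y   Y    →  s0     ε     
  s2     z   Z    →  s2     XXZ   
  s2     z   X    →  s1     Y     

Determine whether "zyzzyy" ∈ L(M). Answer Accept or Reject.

Accept

(s0, zyzzyy, Z)
  read z, top Z: go to s0, push AZ → (s0, yzzyy, AZ)
  read y, top A: go to s2, push ε → (s2, zzyy, Z)
  read z, top Z: go to s2, push XXZ → (s2, zyy, XXZ)
  read z, top X: go to s1, push Y → (s1, yy, YXZ)
  read y, top Y: go to s0, push AY → (s0, y, AYXZ)
  read y, top A: go to s2, push ε → (s2, ε, YXZ)
All input consumed; state s2 ∈ F.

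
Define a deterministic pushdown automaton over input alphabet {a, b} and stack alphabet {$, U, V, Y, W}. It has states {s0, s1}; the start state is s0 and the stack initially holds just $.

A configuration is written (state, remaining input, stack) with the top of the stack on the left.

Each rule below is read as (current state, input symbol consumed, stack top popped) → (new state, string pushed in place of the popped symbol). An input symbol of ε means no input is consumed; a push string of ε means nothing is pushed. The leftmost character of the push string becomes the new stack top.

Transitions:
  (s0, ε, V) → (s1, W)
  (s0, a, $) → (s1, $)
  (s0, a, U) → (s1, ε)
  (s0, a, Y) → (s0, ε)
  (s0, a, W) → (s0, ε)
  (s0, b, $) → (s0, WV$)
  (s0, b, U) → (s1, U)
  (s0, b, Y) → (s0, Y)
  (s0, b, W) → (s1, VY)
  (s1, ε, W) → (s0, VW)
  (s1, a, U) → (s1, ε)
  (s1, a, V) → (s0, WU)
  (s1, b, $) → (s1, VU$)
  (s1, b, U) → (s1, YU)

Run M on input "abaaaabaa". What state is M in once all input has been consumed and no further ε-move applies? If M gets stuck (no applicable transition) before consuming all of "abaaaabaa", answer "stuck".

(s0, abaaaabaa, $)
  read a, top $: go to s1, push $ → (s1, baaaabaa, $)
  read b, top $: go to s1, push VU$ → (s1, aaaabaa, VU$)
  read a, top V: go to s0, push WU → (s0, aaabaa, WUU$)
  read a, top W: go to s0, push ε → (s0, aabaa, UU$)
  read a, top U: go to s1, push ε → (s1, abaa, U$)
  read a, top U: go to s1, push ε → (s1, baa, $)
  read b, top $: go to s1, push VU$ → (s1, aa, VU$)
  read a, top V: go to s0, push WU → (s0, a, WUU$)
  read a, top W: go to s0, push ε → (s0, ε, UU$)
All input consumed; M is in state s0.

s0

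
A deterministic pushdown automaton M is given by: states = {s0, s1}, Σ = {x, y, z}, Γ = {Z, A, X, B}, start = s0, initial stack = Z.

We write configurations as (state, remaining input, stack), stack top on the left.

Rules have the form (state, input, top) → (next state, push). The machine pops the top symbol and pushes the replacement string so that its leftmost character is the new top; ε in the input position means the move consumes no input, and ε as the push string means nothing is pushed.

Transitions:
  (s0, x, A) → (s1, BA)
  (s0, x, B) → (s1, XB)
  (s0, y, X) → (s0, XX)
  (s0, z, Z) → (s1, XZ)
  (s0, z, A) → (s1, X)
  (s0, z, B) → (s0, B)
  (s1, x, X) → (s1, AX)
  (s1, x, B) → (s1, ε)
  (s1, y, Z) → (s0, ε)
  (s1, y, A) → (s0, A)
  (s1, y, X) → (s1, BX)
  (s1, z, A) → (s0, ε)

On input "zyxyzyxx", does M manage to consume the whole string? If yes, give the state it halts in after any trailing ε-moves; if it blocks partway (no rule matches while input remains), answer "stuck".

(s0, zyxyzyxx, Z)
  read z, top Z: go to s1, push XZ → (s1, yxyzyxx, XZ)
  read y, top X: go to s1, push BX → (s1, xyzyxx, BXZ)
  read x, top B: go to s1, push ε → (s1, yzyxx, XZ)
  read y, top X: go to s1, push BX → (s1, zyxx, BXZ)
No transition for (s1, z, top B); M blocks with input zyxx remaining.

stuck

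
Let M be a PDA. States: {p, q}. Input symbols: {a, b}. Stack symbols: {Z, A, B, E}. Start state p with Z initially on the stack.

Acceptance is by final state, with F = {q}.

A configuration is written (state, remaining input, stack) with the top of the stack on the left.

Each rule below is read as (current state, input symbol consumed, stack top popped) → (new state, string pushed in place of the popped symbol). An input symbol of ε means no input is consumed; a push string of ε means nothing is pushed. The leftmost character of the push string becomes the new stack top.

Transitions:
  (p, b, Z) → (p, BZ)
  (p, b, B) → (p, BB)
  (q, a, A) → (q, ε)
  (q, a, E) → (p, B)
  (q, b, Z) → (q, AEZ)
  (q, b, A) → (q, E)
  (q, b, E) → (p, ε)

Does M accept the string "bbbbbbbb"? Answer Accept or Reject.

Reject

No computation consumes all input and reaches a final state.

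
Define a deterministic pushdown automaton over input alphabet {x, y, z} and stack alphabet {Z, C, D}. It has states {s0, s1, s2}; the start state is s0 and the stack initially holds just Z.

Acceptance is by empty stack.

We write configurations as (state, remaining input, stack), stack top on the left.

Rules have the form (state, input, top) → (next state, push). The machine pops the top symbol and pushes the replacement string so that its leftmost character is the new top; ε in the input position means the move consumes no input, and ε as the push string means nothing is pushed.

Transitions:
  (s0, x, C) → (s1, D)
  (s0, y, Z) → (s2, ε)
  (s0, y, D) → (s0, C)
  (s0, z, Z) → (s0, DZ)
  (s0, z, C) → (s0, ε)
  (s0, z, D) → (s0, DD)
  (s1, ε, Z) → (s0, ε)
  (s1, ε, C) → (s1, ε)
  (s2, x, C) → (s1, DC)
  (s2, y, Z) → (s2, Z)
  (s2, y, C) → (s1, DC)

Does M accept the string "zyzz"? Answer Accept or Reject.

Reject

(s0, zyzz, Z)
  read z, top Z: go to s0, push DZ → (s0, yzz, DZ)
  read y, top D: go to s0, push C → (s0, zz, CZ)
  read z, top C: go to s0, push ε → (s0, z, Z)
  read z, top Z: go to s0, push DZ → (s0, ε, DZ)
All input consumed; stack is DZ, not empty, and no further ε-move applies.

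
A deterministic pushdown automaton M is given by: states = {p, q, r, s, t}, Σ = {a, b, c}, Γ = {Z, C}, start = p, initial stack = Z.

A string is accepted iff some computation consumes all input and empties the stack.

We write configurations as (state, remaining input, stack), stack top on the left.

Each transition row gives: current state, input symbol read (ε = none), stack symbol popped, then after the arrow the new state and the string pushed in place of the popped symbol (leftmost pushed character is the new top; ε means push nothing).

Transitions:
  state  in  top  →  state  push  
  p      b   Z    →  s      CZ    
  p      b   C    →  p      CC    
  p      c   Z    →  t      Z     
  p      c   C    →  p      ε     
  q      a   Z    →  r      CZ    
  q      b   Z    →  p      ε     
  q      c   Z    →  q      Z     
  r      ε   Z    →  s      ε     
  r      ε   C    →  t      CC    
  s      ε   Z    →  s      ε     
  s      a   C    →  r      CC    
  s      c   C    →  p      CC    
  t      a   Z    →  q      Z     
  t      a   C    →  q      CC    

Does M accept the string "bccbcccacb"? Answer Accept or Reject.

(p, bccbcccacb, Z) ⊢ (s, ccbcccacb, CZ) ⊢ (p, cbcccacb, CCZ) ⊢ (p, bcccacb, CZ) ⊢ (p, cccacb, CCZ) ⊢ (p, ccacb, CZ) ⊢ (p, cacb, Z) ⊢ (t, acb, Z) ⊢ (q, cb, Z) ⊢ (q, b, Z) ⊢ (p, ε, ε)
All input consumed and the stack is empty.

Accept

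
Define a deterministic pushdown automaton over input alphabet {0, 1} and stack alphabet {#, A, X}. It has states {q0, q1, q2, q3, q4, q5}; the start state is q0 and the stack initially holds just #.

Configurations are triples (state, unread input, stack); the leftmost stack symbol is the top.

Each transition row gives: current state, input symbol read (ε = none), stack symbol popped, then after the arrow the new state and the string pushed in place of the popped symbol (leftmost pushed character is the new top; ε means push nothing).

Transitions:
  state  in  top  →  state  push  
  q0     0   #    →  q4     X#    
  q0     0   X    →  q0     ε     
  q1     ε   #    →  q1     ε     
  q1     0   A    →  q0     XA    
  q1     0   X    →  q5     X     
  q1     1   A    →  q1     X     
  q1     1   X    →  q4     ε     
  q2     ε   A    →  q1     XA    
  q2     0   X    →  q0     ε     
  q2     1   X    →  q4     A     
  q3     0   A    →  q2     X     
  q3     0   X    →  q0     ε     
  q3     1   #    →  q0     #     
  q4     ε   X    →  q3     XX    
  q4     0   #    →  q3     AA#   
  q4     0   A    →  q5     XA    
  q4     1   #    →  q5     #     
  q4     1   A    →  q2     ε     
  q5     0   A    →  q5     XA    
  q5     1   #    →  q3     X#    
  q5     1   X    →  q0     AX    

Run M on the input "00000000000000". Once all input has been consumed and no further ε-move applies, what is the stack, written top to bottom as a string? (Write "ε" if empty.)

(q0, 00000000000000, #) ⊢ (q4, 0000000000000, X#) ⊢ (q3, 0000000000000, XX#) ⊢ (q0, 000000000000, X#) ⊢ (q0, 00000000000, #) ⊢ (q4, 0000000000, X#) ⊢ (q3, 0000000000, XX#) ⊢ (q0, 000000000, X#) ⊢ (q0, 00000000, #) ⊢ (q4, 0000000, X#) ⊢ (q3, 0000000, XX#) ⊢ (q0, 000000, X#) ⊢ (q0, 00000, #) ⊢ (q4, 0000, X#) ⊢ (q3, 0000, XX#) ⊢ (q0, 000, X#) ⊢ (q0, 00, #) ⊢ (q4, 0, X#) ⊢ (q3, 0, XX#) ⊢ (q0, ε, X#)
All input consumed in state q0 with stack X#.

X#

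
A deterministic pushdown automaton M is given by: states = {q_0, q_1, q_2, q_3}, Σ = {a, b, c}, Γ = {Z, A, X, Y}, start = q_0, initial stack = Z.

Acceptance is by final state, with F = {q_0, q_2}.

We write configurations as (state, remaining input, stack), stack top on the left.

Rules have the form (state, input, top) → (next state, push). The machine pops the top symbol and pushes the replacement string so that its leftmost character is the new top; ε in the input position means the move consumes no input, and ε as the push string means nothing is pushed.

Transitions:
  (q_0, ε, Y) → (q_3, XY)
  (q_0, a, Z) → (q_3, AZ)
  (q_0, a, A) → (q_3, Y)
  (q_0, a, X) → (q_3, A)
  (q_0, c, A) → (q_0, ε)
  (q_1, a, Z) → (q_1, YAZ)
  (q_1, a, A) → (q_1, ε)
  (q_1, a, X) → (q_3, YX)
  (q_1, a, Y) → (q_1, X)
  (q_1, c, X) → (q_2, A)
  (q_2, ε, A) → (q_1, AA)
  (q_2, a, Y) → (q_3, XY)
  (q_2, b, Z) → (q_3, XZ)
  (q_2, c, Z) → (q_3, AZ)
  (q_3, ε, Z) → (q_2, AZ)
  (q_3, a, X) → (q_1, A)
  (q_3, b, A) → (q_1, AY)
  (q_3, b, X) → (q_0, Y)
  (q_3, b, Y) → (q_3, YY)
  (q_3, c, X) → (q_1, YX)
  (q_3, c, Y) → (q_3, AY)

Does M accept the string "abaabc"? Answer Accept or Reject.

(q_0, abaabc, Z)
  read a, top Z: go to q_3, push AZ → (q_3, baabc, AZ)
  read b, top A: go to q_1, push AY → (q_1, aabc, AYZ)
  read a, top A: go to q_1, push ε → (q_1, abc, YZ)
  read a, top Y: go to q_1, push X → (q_1, bc, XZ)
No transition applies at (q_1, bc, XZ); input not fully consumed.

Reject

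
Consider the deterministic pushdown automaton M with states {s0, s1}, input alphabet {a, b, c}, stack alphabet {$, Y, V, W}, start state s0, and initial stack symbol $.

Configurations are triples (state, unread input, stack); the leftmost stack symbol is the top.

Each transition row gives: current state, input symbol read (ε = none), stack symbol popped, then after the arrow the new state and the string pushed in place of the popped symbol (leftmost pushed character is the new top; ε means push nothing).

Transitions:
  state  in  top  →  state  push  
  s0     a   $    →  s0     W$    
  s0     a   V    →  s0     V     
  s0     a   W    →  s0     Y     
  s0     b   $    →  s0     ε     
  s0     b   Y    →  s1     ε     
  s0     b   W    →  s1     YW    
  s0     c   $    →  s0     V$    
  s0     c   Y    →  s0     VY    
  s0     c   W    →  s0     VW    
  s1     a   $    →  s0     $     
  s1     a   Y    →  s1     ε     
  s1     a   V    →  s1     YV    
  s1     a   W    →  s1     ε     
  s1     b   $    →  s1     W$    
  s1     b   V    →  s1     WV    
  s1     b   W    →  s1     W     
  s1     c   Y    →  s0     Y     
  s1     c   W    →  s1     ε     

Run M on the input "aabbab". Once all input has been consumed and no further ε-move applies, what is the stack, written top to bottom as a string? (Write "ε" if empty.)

W$

(s0, aabbab, $)
  read a, top $: go to s0, push W$ → (s0, abbab, W$)
  read a, top W: go to s0, push Y → (s0, bbab, Y$)
  read b, top Y: go to s1, push ε → (s1, bab, $)
  read b, top $: go to s1, push W$ → (s1, ab, W$)
  read a, top W: go to s1, push ε → (s1, b, $)
  read b, top $: go to s1, push W$ → (s1, ε, W$)
All input consumed in state s1 with stack W$.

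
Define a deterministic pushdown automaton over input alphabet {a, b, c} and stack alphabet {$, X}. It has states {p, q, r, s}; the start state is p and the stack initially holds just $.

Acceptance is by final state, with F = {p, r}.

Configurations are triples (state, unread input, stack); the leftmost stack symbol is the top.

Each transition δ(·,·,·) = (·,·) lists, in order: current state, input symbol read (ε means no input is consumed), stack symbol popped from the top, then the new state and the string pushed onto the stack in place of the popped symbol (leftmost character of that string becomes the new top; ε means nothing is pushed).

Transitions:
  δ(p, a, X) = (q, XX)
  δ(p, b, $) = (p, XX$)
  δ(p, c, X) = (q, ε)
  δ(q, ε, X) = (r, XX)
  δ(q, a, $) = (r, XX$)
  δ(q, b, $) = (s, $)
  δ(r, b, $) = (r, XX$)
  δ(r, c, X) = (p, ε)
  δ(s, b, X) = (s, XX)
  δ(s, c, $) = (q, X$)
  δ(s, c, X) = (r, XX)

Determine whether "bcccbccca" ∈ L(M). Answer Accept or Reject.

(p, bcccbccca, $)
  read b, top $: go to p, push XX$ → (p, cccbccca, XX$)
  read c, top X: go to q, push ε → (q, ccbccca, X$)
  ε-move, top X: go to r, push XX → (r, ccbccca, XX$)
  read c, top X: go to p, push ε → (p, cbccca, X$)
  read c, top X: go to q, push ε → (q, bccca, $)
  read b, top $: go to s, push $ → (s, ccca, $)
  read c, top $: go to q, push X$ → (q, cca, X$)
  ε-move, top X: go to r, push XX → (r, cca, XX$)
  read c, top X: go to p, push ε → (p, ca, X$)
  read c, top X: go to q, push ε → (q, a, $)
  read a, top $: go to r, push XX$ → (r, ε, XX$)
All input consumed; state r ∈ F.

Accept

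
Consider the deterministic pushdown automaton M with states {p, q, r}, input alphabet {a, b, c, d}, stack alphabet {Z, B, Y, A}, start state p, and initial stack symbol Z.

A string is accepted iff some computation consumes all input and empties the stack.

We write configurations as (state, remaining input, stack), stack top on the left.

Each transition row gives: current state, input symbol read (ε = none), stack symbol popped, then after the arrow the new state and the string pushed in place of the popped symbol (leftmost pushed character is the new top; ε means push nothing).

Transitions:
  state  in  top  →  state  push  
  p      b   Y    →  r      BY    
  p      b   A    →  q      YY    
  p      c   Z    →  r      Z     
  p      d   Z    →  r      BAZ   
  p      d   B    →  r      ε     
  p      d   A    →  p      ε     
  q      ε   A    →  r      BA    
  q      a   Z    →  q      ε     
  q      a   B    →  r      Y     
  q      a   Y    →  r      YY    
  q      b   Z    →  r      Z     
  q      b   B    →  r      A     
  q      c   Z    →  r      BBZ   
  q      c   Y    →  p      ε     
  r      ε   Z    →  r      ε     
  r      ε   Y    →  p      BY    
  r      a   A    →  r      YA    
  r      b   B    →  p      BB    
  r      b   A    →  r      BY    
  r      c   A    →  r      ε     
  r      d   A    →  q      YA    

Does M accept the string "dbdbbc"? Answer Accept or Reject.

(p, dbdbbc, Z)
  read d, top Z: go to r, push BAZ → (r, bdbbc, BAZ)
  read b, top B: go to p, push BB → (p, dbbc, BBAZ)
  read d, top B: go to r, push ε → (r, bbc, BAZ)
  read b, top B: go to p, push BB → (p, bc, BBAZ)
No transition applies at (p, bc, BBAZ); input not fully consumed.

Reject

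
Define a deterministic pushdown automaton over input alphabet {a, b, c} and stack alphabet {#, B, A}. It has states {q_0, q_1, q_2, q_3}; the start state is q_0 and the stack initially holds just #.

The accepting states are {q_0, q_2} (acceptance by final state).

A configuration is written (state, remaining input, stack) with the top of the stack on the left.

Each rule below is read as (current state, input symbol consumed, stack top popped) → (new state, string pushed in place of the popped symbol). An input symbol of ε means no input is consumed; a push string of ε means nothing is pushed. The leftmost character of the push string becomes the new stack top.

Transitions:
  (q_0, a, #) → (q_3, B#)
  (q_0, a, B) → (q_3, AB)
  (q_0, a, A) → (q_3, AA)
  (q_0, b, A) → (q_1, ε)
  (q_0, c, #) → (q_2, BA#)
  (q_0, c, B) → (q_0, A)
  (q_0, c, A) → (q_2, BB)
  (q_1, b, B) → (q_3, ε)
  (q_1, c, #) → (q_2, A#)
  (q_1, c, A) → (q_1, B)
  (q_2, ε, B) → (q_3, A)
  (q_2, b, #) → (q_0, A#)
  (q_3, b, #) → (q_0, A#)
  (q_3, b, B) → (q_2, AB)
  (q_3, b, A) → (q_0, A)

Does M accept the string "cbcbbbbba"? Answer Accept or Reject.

(q_0, cbcbbbbba, #) ⊢ (q_2, bcbbbbba, BA#) ⊢ (q_3, bcbbbbba, AA#) ⊢ (q_0, cbbbbba, AA#) ⊢ (q_2, bbbbba, BBA#) ⊢ (q_3, bbbbba, ABA#) ⊢ (q_0, bbbba, ABA#) ⊢ (q_1, bbba, BA#) ⊢ (q_3, bba, A#) ⊢ (q_0, ba, A#) ⊢ (q_1, a, #)
No transition applies at (q_1, a, #); input not fully consumed.

Reject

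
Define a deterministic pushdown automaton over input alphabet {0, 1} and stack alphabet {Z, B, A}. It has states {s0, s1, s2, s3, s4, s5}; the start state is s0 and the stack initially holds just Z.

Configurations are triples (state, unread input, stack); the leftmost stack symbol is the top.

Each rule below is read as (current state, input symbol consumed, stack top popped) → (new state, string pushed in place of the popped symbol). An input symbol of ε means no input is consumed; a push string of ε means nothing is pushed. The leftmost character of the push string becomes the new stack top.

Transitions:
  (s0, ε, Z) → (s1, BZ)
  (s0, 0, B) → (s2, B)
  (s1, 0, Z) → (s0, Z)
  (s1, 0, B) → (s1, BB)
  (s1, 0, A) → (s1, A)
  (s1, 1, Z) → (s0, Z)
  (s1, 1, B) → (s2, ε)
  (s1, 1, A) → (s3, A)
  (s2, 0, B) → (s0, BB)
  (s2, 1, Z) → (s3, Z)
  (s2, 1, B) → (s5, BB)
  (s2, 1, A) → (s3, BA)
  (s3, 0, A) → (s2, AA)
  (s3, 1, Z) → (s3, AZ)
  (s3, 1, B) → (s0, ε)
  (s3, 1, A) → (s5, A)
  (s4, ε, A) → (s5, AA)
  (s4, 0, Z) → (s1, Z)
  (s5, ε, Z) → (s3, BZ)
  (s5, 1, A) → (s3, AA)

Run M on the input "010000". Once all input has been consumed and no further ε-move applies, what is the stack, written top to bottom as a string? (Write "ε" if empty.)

BBBZ

(s0, 010000, Z) ⊢ (s1, 010000, BZ) ⊢ (s1, 10000, BBZ) ⊢ (s2, 0000, BZ) ⊢ (s0, 000, BBZ) ⊢ (s2, 00, BBZ) ⊢ (s0, 0, BBBZ) ⊢ (s2, ε, BBBZ)
All input consumed in state s2 with stack BBBZ.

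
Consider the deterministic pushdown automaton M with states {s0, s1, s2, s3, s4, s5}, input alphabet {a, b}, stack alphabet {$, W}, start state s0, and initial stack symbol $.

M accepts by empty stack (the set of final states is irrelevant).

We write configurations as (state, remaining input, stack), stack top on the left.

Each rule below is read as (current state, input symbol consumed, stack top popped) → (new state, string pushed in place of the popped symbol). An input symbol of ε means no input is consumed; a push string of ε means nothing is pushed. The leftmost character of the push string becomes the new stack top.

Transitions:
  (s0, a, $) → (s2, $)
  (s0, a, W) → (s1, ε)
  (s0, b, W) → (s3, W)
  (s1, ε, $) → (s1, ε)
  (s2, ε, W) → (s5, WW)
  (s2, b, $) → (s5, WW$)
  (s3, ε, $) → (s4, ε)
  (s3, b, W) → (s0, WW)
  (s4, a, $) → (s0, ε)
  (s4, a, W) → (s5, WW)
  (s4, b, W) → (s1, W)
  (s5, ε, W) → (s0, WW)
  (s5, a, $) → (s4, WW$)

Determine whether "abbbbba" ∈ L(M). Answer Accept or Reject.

(s0, abbbbba, $)
  read a, top $: go to s2, push $ → (s2, bbbbba, $)
  read b, top $: go to s5, push WW$ → (s5, bbbba, WW$)
  ε-move, top W: go to s0, push WW → (s0, bbbba, WWW$)
  read b, top W: go to s3, push W → (s3, bbba, WWW$)
  read b, top W: go to s0, push WW → (s0, bba, WWWW$)
  read b, top W: go to s3, push W → (s3, ba, WWWW$)
  read b, top W: go to s0, push WW → (s0, a, WWWWW$)
  read a, top W: go to s1, push ε → (s1, ε, WWWW$)
All input consumed; stack is WWWW$, not empty, and no further ε-move applies.

Reject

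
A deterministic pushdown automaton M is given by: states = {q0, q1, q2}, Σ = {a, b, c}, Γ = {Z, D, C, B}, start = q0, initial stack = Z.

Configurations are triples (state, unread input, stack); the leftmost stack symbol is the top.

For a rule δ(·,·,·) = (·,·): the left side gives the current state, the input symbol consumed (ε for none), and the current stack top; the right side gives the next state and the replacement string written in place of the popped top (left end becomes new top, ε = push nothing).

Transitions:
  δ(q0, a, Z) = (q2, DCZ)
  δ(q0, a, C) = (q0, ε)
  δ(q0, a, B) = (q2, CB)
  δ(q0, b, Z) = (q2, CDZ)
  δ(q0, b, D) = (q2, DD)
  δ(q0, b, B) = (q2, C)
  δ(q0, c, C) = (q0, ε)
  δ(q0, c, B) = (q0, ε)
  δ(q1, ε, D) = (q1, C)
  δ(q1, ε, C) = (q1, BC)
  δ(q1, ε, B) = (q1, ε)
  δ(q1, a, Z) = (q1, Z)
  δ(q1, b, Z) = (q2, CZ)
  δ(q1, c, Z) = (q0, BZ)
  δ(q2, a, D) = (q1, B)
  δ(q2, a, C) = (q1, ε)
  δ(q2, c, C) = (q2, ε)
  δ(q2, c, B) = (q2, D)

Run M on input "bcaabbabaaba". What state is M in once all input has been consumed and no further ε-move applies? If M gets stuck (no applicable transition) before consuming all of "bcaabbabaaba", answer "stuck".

(q0, bcaabbabaaba, Z)
  read b, top Z: go to q2, push CDZ → (q2, caabbabaaba, CDZ)
  read c, top C: go to q2, push ε → (q2, aabbabaaba, DZ)
  read a, top D: go to q1, push B → (q1, abbabaaba, BZ)
  ε-move, top B: go to q1, push ε → (q1, abbabaaba, Z)
  read a, top Z: go to q1, push Z → (q1, bbabaaba, Z)
  read b, top Z: go to q2, push CZ → (q2, babaaba, CZ)
No transition for (q2, b, top C); M blocks with input babaaba remaining.

stuck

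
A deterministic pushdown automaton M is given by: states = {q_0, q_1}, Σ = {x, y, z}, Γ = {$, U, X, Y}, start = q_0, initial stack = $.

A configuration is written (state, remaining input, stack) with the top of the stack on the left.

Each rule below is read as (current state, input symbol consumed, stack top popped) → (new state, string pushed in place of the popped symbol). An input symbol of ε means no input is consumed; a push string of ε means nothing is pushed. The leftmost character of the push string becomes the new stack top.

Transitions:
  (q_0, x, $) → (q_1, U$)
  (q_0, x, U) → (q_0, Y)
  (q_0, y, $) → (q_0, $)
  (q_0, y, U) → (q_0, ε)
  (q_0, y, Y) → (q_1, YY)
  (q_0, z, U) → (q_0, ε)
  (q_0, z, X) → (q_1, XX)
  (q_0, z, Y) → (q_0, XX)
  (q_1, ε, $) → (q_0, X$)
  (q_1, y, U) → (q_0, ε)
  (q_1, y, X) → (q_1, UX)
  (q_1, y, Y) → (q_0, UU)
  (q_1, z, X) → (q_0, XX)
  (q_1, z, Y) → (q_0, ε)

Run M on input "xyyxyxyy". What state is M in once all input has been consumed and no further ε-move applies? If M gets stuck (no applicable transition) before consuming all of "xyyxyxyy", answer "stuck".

(q_0, xyyxyxyy, $)
  read x, top $: go to q_1, push U$ → (q_1, yyxyxyy, U$)
  read y, top U: go to q_0, push ε → (q_0, yxyxyy, $)
  read y, top $: go to q_0, push $ → (q_0, xyxyy, $)
  read x, top $: go to q_1, push U$ → (q_1, yxyy, U$)
  read y, top U: go to q_0, push ε → (q_0, xyy, $)
  read x, top $: go to q_1, push U$ → (q_1, yy, U$)
  read y, top U: go to q_0, push ε → (q_0, y, $)
  read y, top $: go to q_0, push $ → (q_0, ε, $)
All input consumed; M is in state q_0.

q_0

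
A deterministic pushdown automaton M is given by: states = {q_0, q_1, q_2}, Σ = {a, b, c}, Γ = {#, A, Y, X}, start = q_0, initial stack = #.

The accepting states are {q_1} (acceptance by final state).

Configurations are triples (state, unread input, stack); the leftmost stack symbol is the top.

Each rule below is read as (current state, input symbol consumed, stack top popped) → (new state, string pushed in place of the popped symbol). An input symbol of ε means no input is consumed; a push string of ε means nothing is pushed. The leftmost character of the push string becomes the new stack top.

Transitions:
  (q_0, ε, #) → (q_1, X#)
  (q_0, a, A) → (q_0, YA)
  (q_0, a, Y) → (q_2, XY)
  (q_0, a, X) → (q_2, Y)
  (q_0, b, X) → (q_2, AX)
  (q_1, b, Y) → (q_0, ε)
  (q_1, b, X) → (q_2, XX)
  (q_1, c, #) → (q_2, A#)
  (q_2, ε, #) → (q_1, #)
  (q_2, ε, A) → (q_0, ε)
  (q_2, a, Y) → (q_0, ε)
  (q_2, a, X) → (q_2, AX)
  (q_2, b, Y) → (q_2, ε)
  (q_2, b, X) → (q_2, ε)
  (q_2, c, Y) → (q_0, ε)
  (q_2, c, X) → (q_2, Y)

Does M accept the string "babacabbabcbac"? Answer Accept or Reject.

Reject

(q_0, babacabbabcbac, #)
  ε-move, top #: go to q_1, push X# → (q_1, babacabbabcbac, X#)
  read b, top X: go to q_2, push XX → (q_2, abacabbabcbac, XX#)
  read a, top X: go to q_2, push AX → (q_2, bacabbabcbac, AXX#)
  ε-move, top A: go to q_0, push ε → (q_0, bacabbabcbac, XX#)
  read b, top X: go to q_2, push AX → (q_2, acabbabcbac, AXX#)
  ε-move, top A: go to q_0, push ε → (q_0, acabbabcbac, XX#)
  read a, top X: go to q_2, push Y → (q_2, cabbabcbac, YX#)
  read c, top Y: go to q_0, push ε → (q_0, abbabcbac, X#)
  read a, top X: go to q_2, push Y → (q_2, bbabcbac, Y#)
  read b, top Y: go to q_2, push ε → (q_2, babcbac, #)
  ε-move, top #: go to q_1, push # → (q_1, babcbac, #)
No transition applies at (q_1, babcbac, #); input not fully consumed.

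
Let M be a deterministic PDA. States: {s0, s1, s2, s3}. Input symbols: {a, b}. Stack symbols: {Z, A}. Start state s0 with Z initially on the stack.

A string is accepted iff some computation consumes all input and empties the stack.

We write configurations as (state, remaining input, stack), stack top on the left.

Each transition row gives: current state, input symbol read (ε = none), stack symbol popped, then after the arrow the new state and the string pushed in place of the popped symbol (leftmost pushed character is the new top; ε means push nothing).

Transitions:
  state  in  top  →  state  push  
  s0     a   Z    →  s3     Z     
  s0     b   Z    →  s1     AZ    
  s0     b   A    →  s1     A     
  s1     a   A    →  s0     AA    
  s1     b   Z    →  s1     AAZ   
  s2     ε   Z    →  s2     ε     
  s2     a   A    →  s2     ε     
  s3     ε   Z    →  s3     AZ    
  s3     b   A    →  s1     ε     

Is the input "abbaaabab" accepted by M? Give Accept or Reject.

(s0, abbaaabab, Z)
  read a, top Z: go to s3, push Z → (s3, bbaaabab, Z)
  ε-move, top Z: go to s3, push AZ → (s3, bbaaabab, AZ)
  read b, top A: go to s1, push ε → (s1, baaabab, Z)
  read b, top Z: go to s1, push AAZ → (s1, aaabab, AAZ)
  read a, top A: go to s0, push AA → (s0, aabab, AAAZ)
No transition applies at (s0, aabab, AAAZ); input not fully consumed.

Reject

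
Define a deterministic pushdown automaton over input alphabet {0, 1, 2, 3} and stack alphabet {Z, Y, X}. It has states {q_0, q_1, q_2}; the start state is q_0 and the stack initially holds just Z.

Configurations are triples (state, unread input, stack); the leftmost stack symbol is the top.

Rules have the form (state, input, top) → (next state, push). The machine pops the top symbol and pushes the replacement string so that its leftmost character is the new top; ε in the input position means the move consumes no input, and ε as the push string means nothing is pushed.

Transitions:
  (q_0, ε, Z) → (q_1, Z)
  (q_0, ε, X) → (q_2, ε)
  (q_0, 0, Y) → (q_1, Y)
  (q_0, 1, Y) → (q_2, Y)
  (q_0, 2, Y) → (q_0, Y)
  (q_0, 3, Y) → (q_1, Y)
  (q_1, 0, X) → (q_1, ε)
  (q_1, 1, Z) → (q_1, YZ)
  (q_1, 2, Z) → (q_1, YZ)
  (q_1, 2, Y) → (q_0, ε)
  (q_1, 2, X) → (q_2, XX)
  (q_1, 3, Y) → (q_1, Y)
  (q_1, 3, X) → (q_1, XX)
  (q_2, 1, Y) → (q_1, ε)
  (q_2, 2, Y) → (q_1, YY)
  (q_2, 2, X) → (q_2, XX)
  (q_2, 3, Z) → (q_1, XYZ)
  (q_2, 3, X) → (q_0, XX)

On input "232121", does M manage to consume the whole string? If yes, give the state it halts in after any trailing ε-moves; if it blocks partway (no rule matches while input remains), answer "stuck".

q_1

(q_0, 232121, Z)
  ε-move, top Z: go to q_1, push Z → (q_1, 232121, Z)
  read 2, top Z: go to q_1, push YZ → (q_1, 32121, YZ)
  read 3, top Y: go to q_1, push Y → (q_1, 2121, YZ)
  read 2, top Y: go to q_0, push ε → (q_0, 121, Z)
  ε-move, top Z: go to q_1, push Z → (q_1, 121, Z)
  read 1, top Z: go to q_1, push YZ → (q_1, 21, YZ)
  read 2, top Y: go to q_0, push ε → (q_0, 1, Z)
  ε-move, top Z: go to q_1, push Z → (q_1, 1, Z)
  read 1, top Z: go to q_1, push YZ → (q_1, ε, YZ)
All input consumed; M is in state q_1.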